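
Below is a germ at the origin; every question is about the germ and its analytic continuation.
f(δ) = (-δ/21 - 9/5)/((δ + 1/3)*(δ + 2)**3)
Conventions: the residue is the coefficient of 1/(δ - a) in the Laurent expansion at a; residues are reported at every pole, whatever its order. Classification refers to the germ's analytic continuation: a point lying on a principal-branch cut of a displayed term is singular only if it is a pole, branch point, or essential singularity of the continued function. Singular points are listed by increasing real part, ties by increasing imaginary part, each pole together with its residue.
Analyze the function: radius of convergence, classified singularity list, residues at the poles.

Denominator factor (δ + 1/3): pole of order 1 at -1/3, modulus 1/3.
Denominator factor (δ + 2)^3: pole of order 3 at -2, modulus 2.
The radius of convergence is the smallest modulus among the singular points: 1/3.
At the order-3 pole -2 set g(δ) = (δ - (-2))^3*f(δ) = (-δ/21 - 9/5)/(δ + 1/3).
Order-3 pole: residue = g''(a)/2; g''(-2) = 3372/4375, so the residue is 1686/4375.
At the order-1 pole -1/3 set g(δ) = (δ - (-1/3))*f(δ) = (-δ/21 - 9/5)/(δ + 2)**3.
Simple pole: residue = g(a) at a = -1/3, which is -1686/4375.
List the singular points by increasing real part (a conjugate pair: the negative imaginary part first).

Radius of convergence at 0: 1/3.
At -2: a pole of order 3; residue 1686/4375.
At -1/3: a pole of order 1; residue -1686/4375.


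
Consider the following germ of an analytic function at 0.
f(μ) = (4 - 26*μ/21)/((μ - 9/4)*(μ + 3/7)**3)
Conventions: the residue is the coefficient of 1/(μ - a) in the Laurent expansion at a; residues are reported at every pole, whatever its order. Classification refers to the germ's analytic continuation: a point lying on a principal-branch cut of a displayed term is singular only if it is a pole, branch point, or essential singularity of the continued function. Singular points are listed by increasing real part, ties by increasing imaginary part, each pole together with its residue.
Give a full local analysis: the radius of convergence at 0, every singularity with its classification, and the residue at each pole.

Radius of convergence at 0: 3/7.
At -3/7: a pole of order 3; residue -26656/421875.
At 9/4: a pole of order 1; residue 26656/421875.

Denominator factor (μ - 9/4): pole of order 1 at 9/4, modulus 9/4.
Denominator factor (μ + 3/7)^3: pole of order 3 at -3/7, modulus 3/7.
The radius of convergence is the smallest modulus among the singular points: 3/7.
At the order-3 pole -3/7 set g(μ) = (μ - (-3/7))^3*f(μ) = (4 - 26*μ/21)/(μ - 9/4).
Order-3 pole: residue = g''(a)/2; g''(-3/7) = -53312/421875, so the residue is -26656/421875.
At the order-1 pole 9/4 set g(μ) = (μ - (9/4))*f(μ) = (4 - 26*μ/21)/(μ + 3/7)**3.
Simple pole: residue = g(a) at a = 9/4, which is 26656/421875.
List the singular points by increasing real part (a conjugate pair: the negative imaginary part first).


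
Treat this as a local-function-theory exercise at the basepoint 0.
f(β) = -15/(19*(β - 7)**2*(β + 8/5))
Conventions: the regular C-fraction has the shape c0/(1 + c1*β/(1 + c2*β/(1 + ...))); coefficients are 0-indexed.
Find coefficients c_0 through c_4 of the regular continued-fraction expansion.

Taylor coefficients (expand at 0): a_0 = -75/7448, a_1 = 75/21952, a_2 = -64275/23356928, a_3 = 2096025/1307987968, a_4 = -74896875/73247326208.
c0 = a_0 = -75/7448. Peel one level at a time: if S = 1 + c*β/S' with S'(0) = 1, then c is the β-coefficient of S and S' = c*β/(S - 1).
S_1 = c0/f = 1 + (19/56)*β + (-31/196)*β^2 + ...; c1 = 19/56.
S_2 = c1*β/(S_1 - 1) = 1 + (62/133)*β + (3179/17689)*β^2 + ...; c2 = 62/133.
S_3 = c2*β/(S_2 - 1) = 1 + (-3179/8246)*β + (25/3844)*β^2 + ...; c3 = -3179/8246.
S_4 = c3*β/(S_3 - 1) = 1 + (3325/197098)*β + ...; c4 = 3325/197098.

The regular C-fraction coefficients are [-75/7448, 19/56, 62/133, -3179/8246, 3325/197098].


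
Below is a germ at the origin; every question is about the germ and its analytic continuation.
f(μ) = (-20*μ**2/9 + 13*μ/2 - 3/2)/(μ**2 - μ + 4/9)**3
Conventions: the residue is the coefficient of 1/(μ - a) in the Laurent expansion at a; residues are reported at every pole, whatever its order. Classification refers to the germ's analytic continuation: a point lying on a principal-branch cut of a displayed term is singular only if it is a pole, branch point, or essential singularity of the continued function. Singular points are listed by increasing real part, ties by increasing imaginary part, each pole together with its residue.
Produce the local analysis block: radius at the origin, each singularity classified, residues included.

Denominator factor (μ**2 - μ + 4/9)^3: discriminant -7/9, complex-conjugate roots (1/2) + ((1/6)*sqrt(7))*i and (1/2) - ((1/6)*sqrt(7))*i; poles of order 3, moduli 2/3 and 2/3.
The radius of convergence is the smallest modulus among the singular points: 2/3.
The factor μ**2 - μ + 4/9 splits as (μ - a)(μ - a') with a = (1/2) - ((1/6)*sqrt(7))*i, a' = (1/2) + ((1/6)*sqrt(7))*i. At the order-3 pole a set g(μ) = (μ - a)^3*f(μ) = [-20*μ**2/9 + 13*μ/2 - 3/2] / (μ - a')^3.
Order-3 pole: residue = g''(a)/2; g''((1/2) - ((1/6)*sqrt(7))*i) = ((3063/343)*sqrt(7))*i, so the residue is ((3063/686)*sqrt(7))*i.
The factor μ**2 - μ + 4/9 splits as (μ - a)(μ - a') with a = (1/2) + ((1/6)*sqrt(7))*i, a' = (1/2) - ((1/6)*sqrt(7))*i. At the order-3 pole a set g(μ) = (μ - a)^3*f(μ) = [-20*μ**2/9 + 13*μ/2 - 3/2] / (μ - a')^3.
Order-3 pole: residue = g''(a)/2; g''((1/2) + ((1/6)*sqrt(7))*i) = -((3063/343)*sqrt(7))*i, so the residue is -((3063/686)*sqrt(7))*i.
List the singular points by increasing real part (a conjugate pair: the negative imaginary part first).

Radius of convergence at 0: 2/3.
At (1/2) - ((1/6)*sqrt(7))*i: a pole of order 3; residue ((3063/686)*sqrt(7))*i.
At (1/2) + ((1/6)*sqrt(7))*i: a pole of order 3; residue -((3063/686)*sqrt(7))*i.


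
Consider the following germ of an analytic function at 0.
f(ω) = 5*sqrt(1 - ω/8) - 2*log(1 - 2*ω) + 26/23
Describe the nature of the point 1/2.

The point is a logarithmic branch point.

The term (-2)*log(1 - ω/(1/2)) has argument 1 - 1/2/(1/2) = 0 at 1/2: a logarithmic (infinitely-sheeted) branch point; the remaining terms are analytic or single-valued there.


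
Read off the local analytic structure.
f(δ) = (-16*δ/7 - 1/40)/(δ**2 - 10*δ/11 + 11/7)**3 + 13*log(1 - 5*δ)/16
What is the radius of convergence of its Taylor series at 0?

The radius of convergence is 1/5.

Denominator factor (δ**2 - 10*δ/11 + 11/7)^3: discriminant -4624/847, complex-conjugate roots (5/11) + ((34/77)*sqrt(7))*i and (5/11) - ((34/77)*sqrt(7))*i; poles of order 3, moduli (1/7)*sqrt(77) and (1/7)*sqrt(77).
Branch term (13/16)*log(1 - δ/(1/5)): its argument vanishes at δ = 1/5, a logarithmic branch point, modulus 1/5.
The radius of convergence is the smallest modulus among the singular points: 1/5.


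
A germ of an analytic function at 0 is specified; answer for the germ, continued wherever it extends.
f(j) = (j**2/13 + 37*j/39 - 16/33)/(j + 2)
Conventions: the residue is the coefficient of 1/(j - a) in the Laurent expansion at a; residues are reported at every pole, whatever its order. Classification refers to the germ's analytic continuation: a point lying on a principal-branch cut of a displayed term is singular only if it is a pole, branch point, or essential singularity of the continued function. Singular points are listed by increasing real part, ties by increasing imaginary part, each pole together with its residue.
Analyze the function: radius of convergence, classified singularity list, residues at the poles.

Denominator factor (j + 2): pole of order 1 at -2, modulus 2.
The radius of convergence is the smallest modulus among the singular points: 2.
At the order-1 pole -2 set g(j) = (j - (-2))*f(j) = j**2/13 + 37*j/39 - 16/33.
Simple pole: residue = g(a) at a = -2, which is -890/429.

Radius of convergence at 0: 2.
At -2: a pole of order 1; residue -890/429.


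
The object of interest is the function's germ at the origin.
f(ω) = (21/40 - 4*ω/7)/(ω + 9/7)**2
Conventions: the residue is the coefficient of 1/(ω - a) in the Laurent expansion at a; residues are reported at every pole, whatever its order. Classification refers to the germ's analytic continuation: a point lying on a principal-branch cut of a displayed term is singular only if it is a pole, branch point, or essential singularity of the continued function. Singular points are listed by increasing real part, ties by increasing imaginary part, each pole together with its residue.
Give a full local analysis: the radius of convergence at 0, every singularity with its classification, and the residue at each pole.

Radius of convergence at 0: 9/7.
At -9/7: a pole of order 2; residue -4/7.

Denominator factor (ω + 9/7)^2: pole of order 2 at -9/7, modulus 9/7.
The radius of convergence is the smallest modulus among the singular points: 9/7.
At the order-2 pole -9/7 set g(ω) = (ω - (-9/7))^2*f(ω) = 21/40 - 4*ω/7.
Order-2 pole: residue = g'(a); g'(-9/7) = -4/7, so the residue is -4/7.


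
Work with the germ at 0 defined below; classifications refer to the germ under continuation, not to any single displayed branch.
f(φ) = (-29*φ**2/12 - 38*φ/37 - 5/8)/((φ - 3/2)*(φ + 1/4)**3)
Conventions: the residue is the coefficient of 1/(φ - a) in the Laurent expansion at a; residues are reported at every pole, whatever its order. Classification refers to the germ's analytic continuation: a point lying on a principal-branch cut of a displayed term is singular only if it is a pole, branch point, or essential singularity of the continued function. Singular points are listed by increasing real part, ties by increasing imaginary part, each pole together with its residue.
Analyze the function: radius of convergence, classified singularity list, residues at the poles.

Denominator factor (φ + 1/4)^3: pole of order 3 at -1/4, modulus 1/4.
Denominator factor (φ - 3/2): pole of order 1 at 3/2, modulus 3/2.
The radius of convergence is the smallest modulus among the singular points: 1/4.
At the order-3 pole -1/4 set g(φ) = (φ - (-1/4))^3*f(φ) = (-29*φ**2/12 - 38*φ/37 - 5/8)/(φ - 3/2).
Order-3 pole: residue = g''(a)/2; g''(-1/4) = 5144/1813, so the residue is 2572/1813.
At the order-1 pole 3/2 set g(φ) = (φ - (3/2))*f(φ) = (-29*φ**2/12 - 38*φ/37 - 5/8)/(φ + 1/4)**3.
Simple pole: residue = g(a) at a = 3/2, which is -2572/1813.
List the singular points by increasing real part (a conjugate pair: the negative imaginary part first).

Radius of convergence at 0: 1/4.
At -1/4: a pole of order 3; residue 2572/1813.
At 3/2: a pole of order 1; residue -2572/1813.


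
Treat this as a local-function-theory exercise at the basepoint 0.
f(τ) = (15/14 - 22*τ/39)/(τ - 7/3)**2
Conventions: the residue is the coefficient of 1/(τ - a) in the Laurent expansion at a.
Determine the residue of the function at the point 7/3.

The residue is -22/39.

At the order-2 pole 7/3 set g(τ) = (τ - (7/3))^2*f(τ) = 15/14 - 22*τ/39.
Order-2 pole: residue = g'(a); g'(7/3) = -22/39, so the residue is -22/39.


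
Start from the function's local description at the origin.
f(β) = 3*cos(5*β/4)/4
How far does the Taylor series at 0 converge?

The radius of convergence is infinite.

The factor cos(5*β/4) is entire and contributes no finite singular point.
The polynomial part has no poles.
No finite singular points: the Taylor series at 0 converges everywhere.


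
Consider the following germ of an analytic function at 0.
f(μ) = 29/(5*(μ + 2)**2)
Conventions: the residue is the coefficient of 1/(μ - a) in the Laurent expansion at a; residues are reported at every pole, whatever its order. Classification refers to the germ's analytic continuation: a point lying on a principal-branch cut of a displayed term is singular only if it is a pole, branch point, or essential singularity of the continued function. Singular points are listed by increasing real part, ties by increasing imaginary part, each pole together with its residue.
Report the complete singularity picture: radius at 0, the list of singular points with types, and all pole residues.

Radius of convergence at 0: 2.
At -2: a pole of order 2; residue 0.

Denominator factor (μ + 2)^2: pole of order 2 at -2, modulus 2.
The radius of convergence is the smallest modulus among the singular points: 2.
At the order-2 pole -2 set g(μ) = (μ - (-2))^2*f(μ) = 29/5.
Order-2 pole: residue = g'(a); g'(-2) = 0, so the residue is 0.


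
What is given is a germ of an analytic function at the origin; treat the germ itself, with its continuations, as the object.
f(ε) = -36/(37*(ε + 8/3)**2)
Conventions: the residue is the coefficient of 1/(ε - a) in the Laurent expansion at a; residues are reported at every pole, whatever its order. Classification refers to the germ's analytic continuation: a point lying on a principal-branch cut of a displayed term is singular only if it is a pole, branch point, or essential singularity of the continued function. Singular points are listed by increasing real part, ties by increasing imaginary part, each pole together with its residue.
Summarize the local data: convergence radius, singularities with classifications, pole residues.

Radius of convergence at 0: 8/3.
At -8/3: a pole of order 2; residue 0.

Denominator factor (ε + 8/3)^2: pole of order 2 at -8/3, modulus 8/3.
The radius of convergence is the smallest modulus among the singular points: 8/3.
At the order-2 pole -8/3 set g(ε) = (ε - (-8/3))^2*f(ε) = -36/37.
Order-2 pole: residue = g'(a); g'(-8/3) = 0, so the residue is 0.


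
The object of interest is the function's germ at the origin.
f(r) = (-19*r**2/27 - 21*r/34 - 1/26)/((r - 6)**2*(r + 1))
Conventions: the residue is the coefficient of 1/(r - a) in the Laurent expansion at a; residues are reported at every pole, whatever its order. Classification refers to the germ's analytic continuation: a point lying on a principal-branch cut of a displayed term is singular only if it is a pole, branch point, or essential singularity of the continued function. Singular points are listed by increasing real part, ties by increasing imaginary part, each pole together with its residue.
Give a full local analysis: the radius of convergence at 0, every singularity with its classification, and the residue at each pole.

Denominator factor (r - 6)^2: pole of order 2 at 6, modulus 6.
Denominator factor (r + 1): pole of order 1 at -1, modulus 1.
The radius of convergence is the smallest modulus among the singular points: 1.
At the order-1 pole -1 set g(r) = (r - (-1))*f(r) = (-19*r**2/27 - 21*r/34 - 1/26)/(r - 6)**2.
Simple pole: residue = g(a) at a = -1, which is -743/292383.
At the order-2 pole 6 set g(r) = (r - (6))^2*f(r) = (-19*r**2/27 - 21*r/34 - 1/26)/(r + 1).
Order-2 pole: residue = g'(a); g'(6) = -68336/97461, so the residue is -68336/97461.
List the singular points by increasing real part (a conjugate pair: the negative imaginary part first).

Radius of convergence at 0: 1.
At -1: a pole of order 1; residue -743/292383.
At 6: a pole of order 2; residue -68336/97461.


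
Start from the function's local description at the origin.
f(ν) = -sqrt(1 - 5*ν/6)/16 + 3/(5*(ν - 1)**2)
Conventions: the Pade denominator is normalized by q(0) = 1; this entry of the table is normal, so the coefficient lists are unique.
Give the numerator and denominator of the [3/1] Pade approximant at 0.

The Pade approximant has numerator coefficients [43/80, 471436427/850146560, 2792369491/10201758720, 107768043551/734526627840]; denominator coefficients [1, -39828745/31880496].

Taylor coefficients needed (expand at 0): a_0 = 43/80, a_1 = 1177/960, a_2 = 41597/23040, a_3 = 664177/276480, a_4 = 7965749/2654208.
Write the denominator as Q(ν) = 1 + q1*ν. Requiring Q*f - P = O(ν^5) with deg P <= 3 kills the coefficients of ν^4..ν^4 in Q*f:
  ν^4: a_4 + q1*a_3 = 0, i.e. 7965749/2654208 + (664177/276480)*q1 = 0.
Solving this linear system: q1 = -39828745/31880496.
The numerator is Q*f truncated at degree 3: P0 = a_0 = 43/80; P1 = a_1 + q1*a_0 = 471436427/850146560; P2 = a_2 + q1*a_1 = 2792369491/10201758720; P3 = a_3 + q1*a_2 = 107768043551/734526627840.


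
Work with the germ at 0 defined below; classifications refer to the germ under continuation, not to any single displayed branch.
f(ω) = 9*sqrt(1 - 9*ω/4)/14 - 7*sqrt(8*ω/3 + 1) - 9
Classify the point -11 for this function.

The point is a regular point.

There is no denominator, hence no pole anywhere.
Branch term sqrt(1 - ω/(-3/8)): argument at -11 is -85/3, nonzero, so -11 is not its branch point (a point on a principal cut is still regular for the continued germ).
Branch term sqrt(1 - ω/(4/9)): argument at -11 is 103/4, nonzero, so -11 is not its branch point (a point on a principal cut is still regular for the continued germ).
So the germ continues analytically to -11.


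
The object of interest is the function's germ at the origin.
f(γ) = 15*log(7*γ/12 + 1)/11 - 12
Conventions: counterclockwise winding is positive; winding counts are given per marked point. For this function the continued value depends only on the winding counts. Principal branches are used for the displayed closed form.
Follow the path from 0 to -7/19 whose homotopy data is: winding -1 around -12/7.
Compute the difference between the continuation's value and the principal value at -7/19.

Continued minus principal equals -(30/11)*pi*i.

The rational part is single-valued and drops out of the difference; each branch term changes only by its own monodromy.
(15/11)*log(1 - γ/(-12/7)): each positive loop around -12/7 adds 2*pi*i to the log, so winding -1 contributes (15/11)*(-1)*2*pi*i = -(30/11)*pi*i.
Summing the contributions at γ = -7/19 gives -(30/11)*pi*i.


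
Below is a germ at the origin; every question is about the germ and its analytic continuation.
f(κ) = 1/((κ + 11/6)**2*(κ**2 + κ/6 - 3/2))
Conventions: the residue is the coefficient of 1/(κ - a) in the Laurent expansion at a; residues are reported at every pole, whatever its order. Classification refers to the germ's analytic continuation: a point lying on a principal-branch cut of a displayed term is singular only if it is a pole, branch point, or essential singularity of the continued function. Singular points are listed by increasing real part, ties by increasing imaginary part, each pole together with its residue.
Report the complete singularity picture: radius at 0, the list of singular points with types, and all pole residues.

Denominator factor (κ + 11/6)^2: pole of order 2 at -11/6, modulus 11/6.
Denominator factor (κ**2 + κ/6 - 3/2): discriminant 217/36, real irrational roots -1/12 + (1/12)*sqrt(217) and -1/12 - (1/12)*sqrt(217); poles of order 1, moduli -1/12 + (1/12)*sqrt(217) and 1/12 + (1/12)*sqrt(217).
The radius of convergence is the smallest modulus among the singular points: -1/12 + (1/12)*sqrt(217).
At the order-2 pole -11/6 set g(κ) = (κ - (-11/6))^2*f(κ) = 1/(κ**2 + κ/6 - 3/2).
Order-2 pole: residue = g'(a); g'(-11/6) = 81/56, so the residue is 81/56.
The factor κ**2 + κ/6 - 3/2 splits as (κ - a)(κ - a') with a = -1/12 - (1/12)*sqrt(217), a' = -1/12 + (1/12)*sqrt(217). At the order-1 pole a set g(κ) = (κ - a)*f(κ) = [(κ + 11/6)**(-2)] / (κ - a').
Simple pole: residue = g(a) at a = -1/12 - (1/12)*sqrt(217), which is -81/112 - (1269/24304)*sqrt(217).
The factor κ**2 + κ/6 - 3/2 splits as (κ - a)(κ - a') with a = -1/12 + (1/12)*sqrt(217), a' = -1/12 - (1/12)*sqrt(217). At the order-1 pole a set g(κ) = (κ - a)*f(κ) = [(κ + 11/6)**(-2)] / (κ - a').
Simple pole: residue = g(a) at a = -1/12 + (1/12)*sqrt(217), which is -81/112 + (1269/24304)*sqrt(217).
List the singular points by increasing real part (a conjugate pair: the negative imaginary part first).

Radius of convergence at 0: -1/12 + (1/12)*sqrt(217).
At -11/6: a pole of order 2; residue 81/56.
At -1/12 - (1/12)*sqrt(217): a pole of order 1; residue -81/112 - (1269/24304)*sqrt(217).
At -1/12 + (1/12)*sqrt(217): a pole of order 1; residue -81/112 + (1269/24304)*sqrt(217).


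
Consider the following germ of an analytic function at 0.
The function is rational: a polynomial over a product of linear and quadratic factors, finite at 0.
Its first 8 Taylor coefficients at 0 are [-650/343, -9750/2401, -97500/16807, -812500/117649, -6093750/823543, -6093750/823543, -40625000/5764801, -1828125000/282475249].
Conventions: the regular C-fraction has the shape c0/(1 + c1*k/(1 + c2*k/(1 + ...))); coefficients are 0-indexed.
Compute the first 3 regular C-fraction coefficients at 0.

The regular C-fraction coefficients are [-650/343, -15/7, 5/7].

Taylor coefficients (read off): a_0 = -650/343, a_1 = -9750/2401, a_2 = -97500/16807.
c0 = a_0 = -650/343. Peel one level at a time: if S = 1 + c*k/S' with S'(0) = 1, then c is the k-coefficient of S and S' = c*k/(S - 1).
S_1 = c0/f = 1 + (-15/7)*k + (75/49)*k^2 + ...; c1 = -15/7.
S_2 = c1*k/(S_1 - 1) = 1 + (5/7)*k + ...; c2 = 5/7.


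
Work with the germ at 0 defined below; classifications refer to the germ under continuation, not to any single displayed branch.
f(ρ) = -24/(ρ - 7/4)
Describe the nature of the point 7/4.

The denominator factor ρ - 7/4 vanishes at 7/4 and appears to the power 1; the numerator there equals -24, nonzero, and no other factor vanishes.
Hence a pole whose order is the multiplicity, 1.

The point is a pole of order 1.


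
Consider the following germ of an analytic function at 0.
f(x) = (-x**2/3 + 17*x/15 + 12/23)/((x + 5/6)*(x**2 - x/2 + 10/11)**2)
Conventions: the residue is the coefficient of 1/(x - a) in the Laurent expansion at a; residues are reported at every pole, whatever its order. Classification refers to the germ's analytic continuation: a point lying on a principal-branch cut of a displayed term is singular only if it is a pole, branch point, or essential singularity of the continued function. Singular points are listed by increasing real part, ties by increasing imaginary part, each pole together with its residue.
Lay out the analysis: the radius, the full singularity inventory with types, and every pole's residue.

Denominator factor (x + 5/6): pole of order 1 at -5/6, modulus 5/6.
Denominator factor (x**2 - x/2 + 10/11)^2: discriminant -149/44, complex-conjugate roots (1/4) + ((1/44)*sqrt(1639))*i and (1/4) - ((1/44)*sqrt(1639))*i; poles of order 2, moduli (1/11)*sqrt(110) and (1/11)*sqrt(110).
The radius of convergence is the smallest modulus among the singular points: 5/6.
At the order-1 pole -5/6 set g(x) = (x - (-5/6))*f(x) = (-x**2/3 + 17*x/15 + 12/23)/(x**2 - x/2 + 10/11)**2.
Simple pole: residue = g(a) at a = -5/6, which is -4719/29440.
The factor x**2 - x/2 + 10/11 splits as (x - a)(x - a') with a = (1/4) - ((1/44)*sqrt(1639))*i, a' = (1/4) + ((1/44)*sqrt(1639))*i. At the order-2 pole a set g(x) = (x - a)^2*f(x) = [(-x**2/3 + 17*x/15 + 12/23)/(x + 5/6)] / (x - a')^2.
Order-2 pole: residue = g'(a); g'((1/4) - ((1/44)*sqrt(1639))*i) = (4719/58880) + ((7077323/1307194880)*sqrt(1639))*i, so the residue is (4719/58880) + ((7077323/1307194880)*sqrt(1639))*i.
The factor x**2 - x/2 + 10/11 splits as (x - a)(x - a') with a = (1/4) + ((1/44)*sqrt(1639))*i, a' = (1/4) - ((1/44)*sqrt(1639))*i. At the order-2 pole a set g(x) = (x - a)^2*f(x) = [(-x**2/3 + 17*x/15 + 12/23)/(x + 5/6)] / (x - a')^2.
Order-2 pole: residue = g'(a); g'((1/4) + ((1/44)*sqrt(1639))*i) = (4719/58880) - ((7077323/1307194880)*sqrt(1639))*i, so the residue is (4719/58880) - ((7077323/1307194880)*sqrt(1639))*i.
List the singular points by increasing real part (a conjugate pair: the negative imaginary part first).

Radius of convergence at 0: 5/6.
At -5/6: a pole of order 1; residue -4719/29440.
At (1/4) - ((1/44)*sqrt(1639))*i: a pole of order 2; residue (4719/58880) + ((7077323/1307194880)*sqrt(1639))*i.
At (1/4) + ((1/44)*sqrt(1639))*i: a pole of order 2; residue (4719/58880) - ((7077323/1307194880)*sqrt(1639))*i.


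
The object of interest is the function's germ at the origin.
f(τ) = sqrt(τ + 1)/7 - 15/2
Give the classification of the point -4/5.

There is no denominator, hence no pole anywhere.
Branch term sqrt(1 - τ/(-1)): argument at -4/5 is 1/5, nonzero, so -4/5 is not its branch point (a point on a principal cut is still regular for the continued germ).
So the germ continues analytically to -4/5.

The point is a regular point.


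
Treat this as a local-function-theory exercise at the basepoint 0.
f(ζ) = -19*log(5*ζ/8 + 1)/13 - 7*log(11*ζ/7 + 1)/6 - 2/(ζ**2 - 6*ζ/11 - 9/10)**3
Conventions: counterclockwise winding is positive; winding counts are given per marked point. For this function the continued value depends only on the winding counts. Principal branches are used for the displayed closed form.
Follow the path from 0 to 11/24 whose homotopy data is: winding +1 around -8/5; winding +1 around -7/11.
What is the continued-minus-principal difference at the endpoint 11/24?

The rational part is single-valued and drops out of the difference; each branch term changes only by its own monodromy.
(-7/6)*log(1 - ζ/(-7/11)): each positive loop around -7/11 adds 2*pi*i to the log, so winding +1 contributes (-7/6)*(1)*2*pi*i = -(7/3)*pi*i.
(-19/13)*log(1 - ζ/(-8/5)): each positive loop around -8/5 adds 2*pi*i to the log, so winding +1 contributes (-19/13)*(1)*2*pi*i = -(38/13)*pi*i.
Summing the contributions at ζ = 11/24 gives -(205/39)*pi*i.

Continued minus principal equals -(205/39)*pi*i.


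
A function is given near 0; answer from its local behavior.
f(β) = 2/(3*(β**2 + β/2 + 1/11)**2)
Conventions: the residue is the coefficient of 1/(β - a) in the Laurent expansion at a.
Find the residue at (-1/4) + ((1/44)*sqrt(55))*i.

The factor β**2 + β/2 + 1/11 splits as (β - a)(β - a') with a = (-1/4) + ((1/44)*sqrt(55))*i, a' = (-1/4) - ((1/44)*sqrt(55))*i. At the order-2 pole a set g(β) = (β - a)^2*f(β) = [2/3] / (β - a')^2.
Order-2 pole: residue = g'(a); g'((-1/4) + ((1/44)*sqrt(55))*i) = -((352/75)*sqrt(55))*i, so the residue is -((352/75)*sqrt(55))*i.

The residue is -((352/75)*sqrt(55))*i.


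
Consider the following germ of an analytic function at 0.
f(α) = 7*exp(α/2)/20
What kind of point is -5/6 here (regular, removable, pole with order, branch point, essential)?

There is no denominator, hence no pole anywhere.
The factor exp(α/2) is entire.
So the germ continues analytically to -5/6.

The point is a regular point.


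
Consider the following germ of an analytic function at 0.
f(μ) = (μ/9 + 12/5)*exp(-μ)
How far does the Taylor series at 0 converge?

The factor exp(-μ) is entire and contributes no finite singular point.
The polynomial part has no poles.
No finite singular points: the Taylor series at 0 converges everywhere.

The radius of convergence is infinite.


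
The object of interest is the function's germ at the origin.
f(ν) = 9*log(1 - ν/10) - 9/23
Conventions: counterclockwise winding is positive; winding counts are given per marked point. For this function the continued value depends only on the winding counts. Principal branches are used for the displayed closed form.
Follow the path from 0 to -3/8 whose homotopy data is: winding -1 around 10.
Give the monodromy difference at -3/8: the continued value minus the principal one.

Continued minus principal equals -(18)*pi*i.

The rational part is single-valued and drops out of the difference; each branch term changes only by its own monodromy.
(9)*log(1 - ν/(10)): each positive loop around 10 adds 2*pi*i to the log, so winding -1 contributes (9)*(-1)*2*pi*i = -(18)*pi*i.
Summing the contributions at ν = -3/8 gives -(18)*pi*i.


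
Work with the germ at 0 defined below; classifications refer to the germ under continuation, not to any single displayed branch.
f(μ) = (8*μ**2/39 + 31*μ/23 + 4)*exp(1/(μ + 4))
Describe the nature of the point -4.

The exponent 1/(μ - (-4)) has a pole at -4, so exp(1/(μ - (-4))) takes every nonzero value near it: an essential singularity (not a pole of any order).

The point is an essential singularity.


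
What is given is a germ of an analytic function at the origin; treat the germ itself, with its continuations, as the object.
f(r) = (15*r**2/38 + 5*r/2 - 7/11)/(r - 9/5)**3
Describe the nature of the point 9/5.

The denominator factor r - 9/5 vanishes at 9/5 and appears to the power 3; the numerator there equals 5374/1045, nonzero, and no other factor vanishes.
Hence a pole whose order is the multiplicity, 3.

The point is a pole of order 3.


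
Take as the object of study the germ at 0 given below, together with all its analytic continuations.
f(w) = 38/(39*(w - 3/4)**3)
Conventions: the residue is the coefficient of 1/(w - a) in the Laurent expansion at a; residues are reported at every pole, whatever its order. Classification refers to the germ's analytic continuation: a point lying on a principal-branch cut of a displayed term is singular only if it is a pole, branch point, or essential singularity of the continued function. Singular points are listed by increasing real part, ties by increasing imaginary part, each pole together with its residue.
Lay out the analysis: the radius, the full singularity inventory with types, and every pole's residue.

Denominator factor (w - 3/4)^3: pole of order 3 at 3/4, modulus 3/4.
The radius of convergence is the smallest modulus among the singular points: 3/4.
At the order-3 pole 3/4 set g(w) = (w - (3/4))^3*f(w) = 38/39.
Order-3 pole: residue = g''(a)/2; g''(3/4) = 0, so the residue is 0.

Radius of convergence at 0: 3/4.
At 3/4: a pole of order 3; residue 0.


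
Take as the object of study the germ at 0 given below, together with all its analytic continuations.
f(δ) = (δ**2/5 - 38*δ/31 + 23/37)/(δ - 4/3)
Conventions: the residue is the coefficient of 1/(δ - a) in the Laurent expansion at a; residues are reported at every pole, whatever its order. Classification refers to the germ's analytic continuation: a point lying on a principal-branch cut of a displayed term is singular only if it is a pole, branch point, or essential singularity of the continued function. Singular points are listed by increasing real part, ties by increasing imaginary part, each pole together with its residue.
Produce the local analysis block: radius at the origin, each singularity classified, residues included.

Denominator factor (δ - 4/3): pole of order 1 at 4/3, modulus 4/3.
The radius of convergence is the smallest modulus among the singular points: 4/3.
At the order-1 pole 4/3 set g(δ) = (δ - (4/3))*f(δ) = δ**2/5 - 38*δ/31 + 23/37.
Simple pole: residue = g(a) at a = 4/3, which is -33923/51615.

Radius of convergence at 0: 4/3.
At 4/3: a pole of order 1; residue -33923/51615.


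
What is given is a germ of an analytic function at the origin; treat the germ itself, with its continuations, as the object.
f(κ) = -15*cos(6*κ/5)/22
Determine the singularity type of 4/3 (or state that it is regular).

The point is a regular point.

There is no denominator, hence no pole anywhere.
The factor cos(6*κ/5) is entire.
So the germ continues analytically to 4/3.


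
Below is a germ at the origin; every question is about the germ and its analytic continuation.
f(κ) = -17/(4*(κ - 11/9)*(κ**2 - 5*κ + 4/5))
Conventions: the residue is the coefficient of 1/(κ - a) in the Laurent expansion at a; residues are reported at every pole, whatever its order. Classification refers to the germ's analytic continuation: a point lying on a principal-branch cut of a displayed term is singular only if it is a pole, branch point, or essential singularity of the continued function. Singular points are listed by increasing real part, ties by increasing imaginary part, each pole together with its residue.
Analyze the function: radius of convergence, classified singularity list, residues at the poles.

Radius of convergence at 0: 5/2 - (1/10)*sqrt(545).
At 5/2 - (1/10)*sqrt(545): a pole of order 1; residue -6885/12368 - (17595/1348112)*sqrt(545).
At 11/9: a pole of order 1; residue 6885/6184.
At 5/2 + (1/10)*sqrt(545): a pole of order 1; residue -6885/12368 + (17595/1348112)*sqrt(545).

Denominator factor (κ**2 - 5*κ + 4/5): discriminant 109/5, real irrational roots 5/2 + (1/10)*sqrt(545) and 5/2 - (1/10)*sqrt(545); poles of order 1, moduli 5/2 + (1/10)*sqrt(545) and 5/2 - (1/10)*sqrt(545).
Denominator factor (κ - 11/9): pole of order 1 at 11/9, modulus 11/9.
The radius of convergence is the smallest modulus among the singular points: 5/2 - (1/10)*sqrt(545).
The factor κ**2 - 5*κ + 4/5 splits as (κ - a)(κ - a') with a = 5/2 - (1/10)*sqrt(545), a' = 5/2 + (1/10)*sqrt(545). At the order-1 pole a set g(κ) = (κ - a)*f(κ) = [-17/(4*(κ - 11/9))] / (κ - a').
Simple pole: residue = g(a) at a = 5/2 - (1/10)*sqrt(545), which is -6885/12368 - (17595/1348112)*sqrt(545).
At the order-1 pole 11/9 set g(κ) = (κ - (11/9))*f(κ) = -17/(4*(κ**2 - 5*κ + 4/5)).
Simple pole: residue = g(a) at a = 11/9, which is 6885/6184.
The factor κ**2 - 5*κ + 4/5 splits as (κ - a)(κ - a') with a = 5/2 + (1/10)*sqrt(545), a' = 5/2 - (1/10)*sqrt(545). At the order-1 pole a set g(κ) = (κ - a)*f(κ) = [-17/(4*(κ - 11/9))] / (κ - a').
Simple pole: residue = g(a) at a = 5/2 + (1/10)*sqrt(545), which is -6885/12368 + (17595/1348112)*sqrt(545).
List the singular points by increasing real part (a conjugate pair: the negative imaginary part first).


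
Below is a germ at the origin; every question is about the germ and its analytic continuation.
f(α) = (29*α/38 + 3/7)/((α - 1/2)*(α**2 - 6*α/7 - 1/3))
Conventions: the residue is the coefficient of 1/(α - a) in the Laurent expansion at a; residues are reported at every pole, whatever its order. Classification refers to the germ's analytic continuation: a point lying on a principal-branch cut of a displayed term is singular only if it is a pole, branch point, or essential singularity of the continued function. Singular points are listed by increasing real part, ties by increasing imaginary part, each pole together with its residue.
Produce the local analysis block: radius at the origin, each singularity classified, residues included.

Radius of convergence at 0: -3/7 + (2/21)*sqrt(57).
At 3/7 - (2/21)*sqrt(57): a pole of order 1; residue 1293/1634 - (5011/62092)*sqrt(57).
At 1/2: a pole of order 1; residue -1293/817.
At 3/7 + (2/21)*sqrt(57): a pole of order 1; residue 1293/1634 + (5011/62092)*sqrt(57).

Denominator factor (α**2 - 6*α/7 - 1/3): discriminant 304/147, real irrational roots 3/7 + (2/21)*sqrt(57) and 3/7 - (2/21)*sqrt(57); poles of order 1, moduli 3/7 + (2/21)*sqrt(57) and -3/7 + (2/21)*sqrt(57).
Denominator factor (α - 1/2): pole of order 1 at 1/2, modulus 1/2.
The radius of convergence is the smallest modulus among the singular points: -3/7 + (2/21)*sqrt(57).
The factor α**2 - 6*α/7 - 1/3 splits as (α - a)(α - a') with a = 3/7 - (2/21)*sqrt(57), a' = 3/7 + (2/21)*sqrt(57). At the order-1 pole a set g(α) = (α - a)*f(α) = [(29*α/38 + 3/7)/(α - 1/2)] / (α - a').
Simple pole: residue = g(a) at a = 3/7 - (2/21)*sqrt(57), which is 1293/1634 - (5011/62092)*sqrt(57).
At the order-1 pole 1/2 set g(α) = (α - (1/2))*f(α) = (29*α/38 + 3/7)/(α**2 - 6*α/7 - 1/3).
Simple pole: residue = g(a) at a = 1/2, which is -1293/817.
The factor α**2 - 6*α/7 - 1/3 splits as (α - a)(α - a') with a = 3/7 + (2/21)*sqrt(57), a' = 3/7 - (2/21)*sqrt(57). At the order-1 pole a set g(α) = (α - a)*f(α) = [(29*α/38 + 3/7)/(α - 1/2)] / (α - a').
Simple pole: residue = g(a) at a = 3/7 + (2/21)*sqrt(57), which is 1293/1634 + (5011/62092)*sqrt(57).
List the singular points by increasing real part (a conjugate pair: the negative imaginary part first).


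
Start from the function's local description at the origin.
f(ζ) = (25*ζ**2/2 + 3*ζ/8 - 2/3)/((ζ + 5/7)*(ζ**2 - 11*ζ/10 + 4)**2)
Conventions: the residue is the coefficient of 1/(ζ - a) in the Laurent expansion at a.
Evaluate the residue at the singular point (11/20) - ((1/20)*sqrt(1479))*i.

The residue is (-1813/18684) + ((662137/504569724)*sqrt(1479))*i.

The factor ζ**2 - 11*ζ/10 + 4 splits as (ζ - a)(ζ - a') with a = (11/20) - ((1/20)*sqrt(1479))*i, a' = (11/20) + ((1/20)*sqrt(1479))*i. At the order-2 pole a set g(ζ) = (ζ - a)^2*f(ζ) = [(25*ζ**2/2 + 3*ζ/8 - 2/3)/(ζ + 5/7)] / (ζ - a')^2.
Order-2 pole: residue = g'(a); g'((11/20) - ((1/20)*sqrt(1479))*i) = (-1813/18684) + ((662137/504569724)*sqrt(1479))*i, so the residue is (-1813/18684) + ((662137/504569724)*sqrt(1479))*i.


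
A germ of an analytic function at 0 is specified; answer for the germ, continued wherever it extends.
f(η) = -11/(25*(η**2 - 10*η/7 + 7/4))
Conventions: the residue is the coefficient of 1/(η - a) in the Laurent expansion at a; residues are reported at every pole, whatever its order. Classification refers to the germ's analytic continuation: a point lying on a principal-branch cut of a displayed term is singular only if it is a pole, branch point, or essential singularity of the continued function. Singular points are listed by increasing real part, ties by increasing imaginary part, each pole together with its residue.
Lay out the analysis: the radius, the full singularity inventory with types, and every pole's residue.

Radius of convergence at 0: (1/2)*sqrt(7).
At (5/7) - ((9/14)*sqrt(3))*i: a pole of order 1; residue -((77/675)*sqrt(3))*i.
At (5/7) + ((9/14)*sqrt(3))*i: a pole of order 1; residue ((77/675)*sqrt(3))*i.

Denominator factor (η**2 - 10*η/7 + 7/4): discriminant -243/49, complex-conjugate roots (5/7) + ((9/14)*sqrt(3))*i and (5/7) - ((9/14)*sqrt(3))*i; poles of order 1, moduli (1/2)*sqrt(7) and (1/2)*sqrt(7).
The radius of convergence is the smallest modulus among the singular points: (1/2)*sqrt(7).
The factor η**2 - 10*η/7 + 7/4 splits as (η - a)(η - a') with a = (5/7) - ((9/14)*sqrt(3))*i, a' = (5/7) + ((9/14)*sqrt(3))*i. At the order-1 pole a set g(η) = (η - a)*f(η) = [-11/25] / (η - a').
Simple pole: residue = g(a) at a = (5/7) - ((9/14)*sqrt(3))*i, which is -((77/675)*sqrt(3))*i.
The factor η**2 - 10*η/7 + 7/4 splits as (η - a)(η - a') with a = (5/7) + ((9/14)*sqrt(3))*i, a' = (5/7) - ((9/14)*sqrt(3))*i. At the order-1 pole a set g(η) = (η - a)*f(η) = [-11/25] / (η - a').
Simple pole: residue = g(a) at a = (5/7) + ((9/14)*sqrt(3))*i, which is ((77/675)*sqrt(3))*i.
List the singular points by increasing real part (a conjugate pair: the negative imaginary part first).


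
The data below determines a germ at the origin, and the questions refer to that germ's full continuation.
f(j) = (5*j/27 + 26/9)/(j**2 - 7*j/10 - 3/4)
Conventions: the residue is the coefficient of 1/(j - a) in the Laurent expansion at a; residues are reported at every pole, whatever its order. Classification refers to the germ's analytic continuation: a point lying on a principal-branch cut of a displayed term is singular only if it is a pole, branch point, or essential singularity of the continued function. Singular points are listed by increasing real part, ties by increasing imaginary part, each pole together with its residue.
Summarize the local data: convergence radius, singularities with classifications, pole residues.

Radius of convergence at 0: -7/20 + (1/20)*sqrt(349).
At 7/20 - (1/20)*sqrt(349): a pole of order 1; residue 5/54 - (1595/18846)*sqrt(349).
At 7/20 + (1/20)*sqrt(349): a pole of order 1; residue 5/54 + (1595/18846)*sqrt(349).

Denominator factor (j**2 - 7*j/10 - 3/4): discriminant 349/100, real irrational roots 7/20 + (1/20)*sqrt(349) and 7/20 - (1/20)*sqrt(349); poles of order 1, moduli 7/20 + (1/20)*sqrt(349) and -7/20 + (1/20)*sqrt(349).
The radius of convergence is the smallest modulus among the singular points: -7/20 + (1/20)*sqrt(349).
The factor j**2 - 7*j/10 - 3/4 splits as (j - a)(j - a') with a = 7/20 - (1/20)*sqrt(349), a' = 7/20 + (1/20)*sqrt(349). At the order-1 pole a set g(j) = (j - a)*f(j) = [5*j/27 + 26/9] / (j - a').
Simple pole: residue = g(a) at a = 7/20 - (1/20)*sqrt(349), which is 5/54 - (1595/18846)*sqrt(349).
The factor j**2 - 7*j/10 - 3/4 splits as (j - a)(j - a') with a = 7/20 + (1/20)*sqrt(349), a' = 7/20 - (1/20)*sqrt(349). At the order-1 pole a set g(j) = (j - a)*f(j) = [5*j/27 + 26/9] / (j - a').
Simple pole: residue = g(a) at a = 7/20 + (1/20)*sqrt(349), which is 5/54 + (1595/18846)*sqrt(349).
List the singular points by increasing real part (a conjugate pair: the negative imaginary part first).
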